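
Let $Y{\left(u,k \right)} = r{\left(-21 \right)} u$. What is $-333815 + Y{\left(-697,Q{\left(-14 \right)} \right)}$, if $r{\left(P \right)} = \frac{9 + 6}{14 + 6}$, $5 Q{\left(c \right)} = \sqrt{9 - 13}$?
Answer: $- \frac{1337351}{4} \approx -3.3434 \cdot 10^{5}$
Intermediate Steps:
$Q{\left(c \right)} = \frac{2 i}{5}$ ($Q{\left(c \right)} = \frac{\sqrt{9 - 13}}{5} = \frac{\sqrt{-4}}{5} = \frac{2 i}{5}$)
$r{\left(P \right)} = \frac{3}{4}$ ($r{\left(P \right)} = \frac{15}{20} = 15 \cdot \frac{1}{20} = \frac{3}{4}$)
$Y{\left(u,k \right)} = \frac{3 u}{4}$
$-333815 + Y{\left(-697,Q{\left(-14 \right)} \right)} = -333815 + \frac{3}{4} \left(-697\right) = -333815 - \frac{2091}{4} = - \frac{1337351}{4}$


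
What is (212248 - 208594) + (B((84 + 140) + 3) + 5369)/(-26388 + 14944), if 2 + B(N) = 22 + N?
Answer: 10452690/2861 ≈ 3653.5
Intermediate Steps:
B(N) = 20 + N (B(N) = -2 + (22 + N) = 20 + N)
(212248 - 208594) + (B((84 + 140) + 3) + 5369)/(-26388 + 14944) = (212248 - 208594) + ((20 + ((84 + 140) + 3)) + 5369)/(-26388 + 14944) = 3654 + ((20 + (224 + 3)) + 5369)/(-11444) = 3654 + ((20 + 227) + 5369)*(-1/11444) = 3654 + (247 + 5369)*(-1/11444) = 3654 + 5616*(-1/11444) = 3654 - 1404/2861 = 10452690/2861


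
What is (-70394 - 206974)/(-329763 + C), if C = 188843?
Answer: 2667/1355 ≈ 1.9683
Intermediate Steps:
(-70394 - 206974)/(-329763 + C) = (-70394 - 206974)/(-329763 + 188843) = -277368/(-140920) = -277368*(-1/140920) = 2667/1355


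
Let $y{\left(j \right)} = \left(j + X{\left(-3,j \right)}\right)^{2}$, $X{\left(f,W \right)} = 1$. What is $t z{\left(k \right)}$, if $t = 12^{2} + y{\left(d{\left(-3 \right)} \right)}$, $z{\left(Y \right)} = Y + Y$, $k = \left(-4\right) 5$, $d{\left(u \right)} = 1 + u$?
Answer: $-5800$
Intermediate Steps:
$y{\left(j \right)} = \left(1 + j\right)^{2}$ ($y{\left(j \right)} = \left(j + 1\right)^{2} = \left(1 + j\right)^{2}$)
$k = -20$
$z{\left(Y \right)} = 2 Y$
$t = 145$ ($t = 12^{2} + \left(1 + \left(1 - 3\right)\right)^{2} = 144 + \left(1 - 2\right)^{2} = 144 + \left(-1\right)^{2} = 144 + 1 = 145$)
$t z{\left(k \right)} = 145 \cdot 2 \left(-20\right) = 145 \left(-40\right) = -5800$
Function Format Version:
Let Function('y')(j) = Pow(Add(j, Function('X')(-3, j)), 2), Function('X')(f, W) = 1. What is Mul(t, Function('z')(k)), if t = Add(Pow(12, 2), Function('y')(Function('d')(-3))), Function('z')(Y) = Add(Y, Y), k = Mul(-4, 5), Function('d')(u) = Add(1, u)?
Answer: -5800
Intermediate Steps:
Function('y')(j) = Pow(Add(1, j), 2) (Function('y')(j) = Pow(Add(j, 1), 2) = Pow(Add(1, j), 2))
k = -20
Function('z')(Y) = Mul(2, Y)
t = 145 (t = Add(Pow(12, 2), Pow(Add(1, Add(1, -3)), 2)) = Add(144, Pow(Add(1, -2), 2)) = Add(144, Pow(-1, 2)) = Add(144, 1) = 145)
Mul(t, Function('z')(k)) = Mul(145, Mul(2, -20)) = Mul(145, -40) = -5800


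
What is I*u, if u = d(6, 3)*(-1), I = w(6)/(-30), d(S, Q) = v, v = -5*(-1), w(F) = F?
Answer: 1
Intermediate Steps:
v = 5
d(S, Q) = 5
I = -1/5 (I = 6/(-30) = 6*(-1/30) = -1/5 ≈ -0.20000)
u = -5 (u = 5*(-1) = -5)
I*u = -1/5*(-5) = 1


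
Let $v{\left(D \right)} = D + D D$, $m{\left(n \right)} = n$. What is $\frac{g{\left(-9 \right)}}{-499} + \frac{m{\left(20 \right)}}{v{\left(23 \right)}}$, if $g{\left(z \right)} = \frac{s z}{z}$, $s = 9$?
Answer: $\frac{1253}{68862} \approx 0.018196$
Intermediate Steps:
$g{\left(z \right)} = 9$ ($g{\left(z \right)} = \frac{9 z}{z} = 9$)
$v{\left(D \right)} = D + D^{2}$
$\frac{g{\left(-9 \right)}}{-499} + \frac{m{\left(20 \right)}}{v{\left(23 \right)}} = \frac{9}{-499} + \frac{20}{23 \left(1 + 23\right)} = 9 \left(- \frac{1}{499}\right) + \frac{20}{23 \cdot 24} = - \frac{9}{499} + \frac{20}{552} = - \frac{9}{499} + 20 \cdot \frac{1}{552} = - \frac{9}{499} + \frac{5}{138} = \frac{1253}{68862}$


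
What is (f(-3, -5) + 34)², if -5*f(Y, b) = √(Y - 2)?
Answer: (170 - I*√5)²/25 ≈ 1155.8 - 30.411*I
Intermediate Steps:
f(Y, b) = -√(-2 + Y)/5 (f(Y, b) = -√(Y - 2)/5 = -√(-2 + Y)/5)
(f(-3, -5) + 34)² = (-√(-2 - 3)/5 + 34)² = (-I*√5/5 + 34)² = (34 - I*√5/5)²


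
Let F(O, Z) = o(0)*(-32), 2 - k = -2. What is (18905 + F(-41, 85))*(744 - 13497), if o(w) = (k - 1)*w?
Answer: -241095465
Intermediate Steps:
k = 4 (k = 2 - 1*(-2) = 2 + 2 = 4)
o(w) = 3*w (o(w) = (4 - 1)*w = 3*w)
F(O, Z) = 0 (F(O, Z) = (3*0)*(-32) = 0*(-32) = 0)
(18905 + F(-41, 85))*(744 - 13497) = (18905 + 0)*(744 - 13497) = 18905*(-12753) = -241095465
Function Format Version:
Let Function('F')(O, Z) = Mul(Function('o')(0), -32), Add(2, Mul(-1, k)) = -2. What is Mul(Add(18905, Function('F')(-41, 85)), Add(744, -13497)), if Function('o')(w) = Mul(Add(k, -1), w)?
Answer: -241095465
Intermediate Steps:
k = 4 (k = Add(2, Mul(-1, -2)) = Add(2, 2) = 4)
Function('o')(w) = Mul(3, w) (Function('o')(w) = Mul(Add(4, -1), w) = Mul(3, w))
Function('F')(O, Z) = 0 (Function('F')(O, Z) = Mul(Mul(3, 0), -32) = Mul(0, -32) = 0)
Mul(Add(18905, Function('F')(-41, 85)), Add(744, -13497)) = Mul(Add(18905, 0), Add(744, -13497)) = Mul(18905, -12753) = -241095465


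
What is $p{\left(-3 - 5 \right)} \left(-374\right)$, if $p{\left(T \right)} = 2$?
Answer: $-748$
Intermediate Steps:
$p{\left(-3 - 5 \right)} \left(-374\right) = 2 \left(-374\right) = -748$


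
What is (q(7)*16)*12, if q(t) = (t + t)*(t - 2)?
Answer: 13440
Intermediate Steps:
q(t) = 2*t*(-2 + t) (q(t) = (2*t)*(-2 + t) = 2*t*(-2 + t))
(q(7)*16)*12 = ((2*7*(-2 + 7))*16)*12 = ((2*7*5)*16)*12 = (70*16)*12 = 1120*12 = 13440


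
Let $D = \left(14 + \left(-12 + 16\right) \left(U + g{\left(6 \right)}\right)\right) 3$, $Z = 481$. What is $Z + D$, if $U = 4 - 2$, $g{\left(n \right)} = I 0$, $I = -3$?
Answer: $547$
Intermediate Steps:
$g{\left(n \right)} = 0$ ($g{\left(n \right)} = \left(-3\right) 0 = 0$)
$U = 2$ ($U = 4 - 2 = 2$)
$D = 66$ ($D = \left(14 + \left(-12 + 16\right) \left(2 + 0\right)\right) 3 = \left(14 + 4 \cdot 2\right) 3 = \left(14 + 8\right) 3 = 22 \cdot 3 = 66$)
$Z + D = 481 + 66 = 547$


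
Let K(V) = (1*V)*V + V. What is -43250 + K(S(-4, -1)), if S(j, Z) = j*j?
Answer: -42978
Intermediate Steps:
S(j, Z) = j²
K(V) = V + V² (K(V) = V*V + V = V² + V = V + V²)
-43250 + K(S(-4, -1)) = -43250 + (-4)²*(1 + (-4)²) = -43250 + 16*(1 + 16) = -43250 + 16*17 = -43250 + 272 = -42978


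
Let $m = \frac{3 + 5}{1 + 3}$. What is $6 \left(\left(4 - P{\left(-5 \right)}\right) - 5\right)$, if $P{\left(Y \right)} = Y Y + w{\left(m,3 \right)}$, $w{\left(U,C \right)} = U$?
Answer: $-168$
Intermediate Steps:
$m = 2$ ($m = \frac{8}{4} = 8 \cdot \frac{1}{4} = 2$)
$P{\left(Y \right)} = 2 + Y^{2}$ ($P{\left(Y \right)} = Y Y + 2 = Y^{2} + 2 = 2 + Y^{2}$)
$6 \left(\left(4 - P{\left(-5 \right)}\right) - 5\right) = 6 \left(\left(4 - \left(2 + \left(-5\right)^{2}\right)\right) - 5\right) = 6 \left(\left(4 - \left(2 + 25\right)\right) - 5\right) = 6 \left(\left(4 - 27\right) - 5\right) = 6 \left(-23 - 5\right) = 6 \left(-28\right) = -168$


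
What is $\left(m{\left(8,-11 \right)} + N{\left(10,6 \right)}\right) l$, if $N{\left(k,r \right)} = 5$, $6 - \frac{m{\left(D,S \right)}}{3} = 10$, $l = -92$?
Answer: $644$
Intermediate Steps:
$m{\left(D,S \right)} = -12$ ($m{\left(D,S \right)} = 18 - 30 = -12$)
$\left(m{\left(8,-11 \right)} + N{\left(10,6 \right)}\right) l = \left(-12 + 5\right) \left(-92\right) = \left(-7\right) \left(-92\right) = 644$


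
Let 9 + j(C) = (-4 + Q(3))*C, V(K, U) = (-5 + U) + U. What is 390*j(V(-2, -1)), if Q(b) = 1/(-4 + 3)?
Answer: 10140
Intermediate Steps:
Q(b) = -1 (Q(b) = 1/(-1) = -1)
V(K, U) = -5 + 2*U
j(C) = -9 - 5*C (j(C) = -9 + (-4 - 1)*C = -9 - 5*C)
390*j(V(-2, -1)) = 390*(-9 - 5*(-5 + 2*(-1))) = 390*(-9 - 5*(-5 - 2)) = 390*(-9 - 5*(-7)) = 390*(-9 + 35) = 390*26 = 10140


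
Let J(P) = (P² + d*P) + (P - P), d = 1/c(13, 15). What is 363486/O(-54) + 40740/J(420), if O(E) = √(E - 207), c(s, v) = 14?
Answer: 1358/5881 - 4178*I*√29 ≈ 0.23091 - 22499.0*I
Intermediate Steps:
d = 1/14 ≈ 0.071429
O(E) = √(-207 + E)
J(P) = P² + P/14 (J(P) = (P² + P/14) + (P - P) = (P² + P/14) + 0 = P² + P/14)
363486/O(-54) + 40740/J(420) = 363486/(√(-207 - 54)) + 40740/((420*(1/14 + 420))) = 363486/(√(-261)) + 40740/((420*(5881/14))) = 363486/((3*I*√29)) + 40740/176430 = 363486*(-I*√29/87) + 40740*(1/176430) = -4178*I*√29 + 1358/5881 = 1358/5881 - 4178*I*√29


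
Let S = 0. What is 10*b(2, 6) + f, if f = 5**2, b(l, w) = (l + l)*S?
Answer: 25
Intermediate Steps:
b(l, w) = 0 (b(l, w) = (l + l)*0 = (2*l)*0 = 0)
f = 25
10*b(2, 6) + f = 10*0 + 25 = 0 + 25 = 25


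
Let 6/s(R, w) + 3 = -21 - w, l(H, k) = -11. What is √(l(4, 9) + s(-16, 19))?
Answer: I*√20597/43 ≈ 3.3376*I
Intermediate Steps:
s(R, w) = 6/(-24 - w) (s(R, w) = 6/(-3 + (-21 - w)) = 6/(-24 - w))
√(l(4, 9) + s(-16, 19)) = √(-11 - 6/(24 + 19)) = √(-11 - 6/43) = √(-479/43) = I*√20597/43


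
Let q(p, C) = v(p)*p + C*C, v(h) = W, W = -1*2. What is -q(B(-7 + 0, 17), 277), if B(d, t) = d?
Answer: -76743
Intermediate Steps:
W = -2
v(h) = -2
q(p, C) = C² - 2*p (q(p, C) = -2*p + C*C = -2*p + C² = C² - 2*p)
-q(B(-7 + 0, 17), 277) = -(277² - 2*(-7 + 0)) = -(76729 - 2*(-7)) = -(76729 + 14) = -1*76743 = -76743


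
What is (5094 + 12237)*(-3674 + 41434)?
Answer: 654418560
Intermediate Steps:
(5094 + 12237)*(-3674 + 41434) = 17331*37760 = 654418560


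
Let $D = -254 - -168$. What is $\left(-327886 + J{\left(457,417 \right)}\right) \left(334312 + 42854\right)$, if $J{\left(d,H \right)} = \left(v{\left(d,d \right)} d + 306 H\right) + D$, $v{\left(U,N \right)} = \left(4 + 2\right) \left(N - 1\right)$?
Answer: $396017511012$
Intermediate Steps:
$D = -86$ ($D = -254 + 168 = -86$)
$v{\left(U,N \right)} = -6 + 6 N$ ($v{\left(U,N \right)} = 6 \left(N - 1\right) = 6 \left(-1 + N\right) = -6 + 6 N$)
$J{\left(d,H \right)} = -86 + 306 H + d \left(-6 + 6 d\right)$ ($J{\left(d,H \right)} = \left(\left(-6 + 6 d\right) d + 306 H\right) - 86 = \left(d \left(-6 + 6 d\right) + 306 H\right) - 86 = \left(306 H + d \left(-6 + 6 d\right)\right) - 86 = -86 + 306 H + d \left(-6 + 6 d\right)$)
$\left(-327886 + J{\left(457,417 \right)}\right) \left(334312 + 42854\right) = \left(-327886 + \left(-86 + 306 \cdot 417 + 6 \cdot 457 \left(-1 + 457\right)\right)\right) \left(334312 + 42854\right) = \left(-327886 + \left(-86 + 127602 + 6 \cdot 457 \cdot 456\right)\right) 377166 = \left(-327886 + \left(-86 + 127602 + 1250352\right)\right) 377166 = \left(-327886 + 1377868\right) 377166 = 1049982 \cdot 377166 = 396017511012$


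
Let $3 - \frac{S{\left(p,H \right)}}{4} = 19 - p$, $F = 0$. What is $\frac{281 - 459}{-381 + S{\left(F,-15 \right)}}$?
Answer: $\frac{2}{5} \approx 0.4$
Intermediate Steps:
$S{\left(p,H \right)} = -64 + 4 p$ ($S{\left(p,H \right)} = 12 - 4 \left(19 - p\right) = 12 + \left(-76 + 4 p\right) = -64 + 4 p$)
$\frac{281 - 459}{-381 + S{\left(F,-15 \right)}} = \frac{281 - 459}{-381 + \left(-64 + 4 \cdot 0\right)} = - \frac{178}{-381 + \left(-64 + 0\right)} = - \frac{178}{-381 - 64} = - \frac{178}{-445} = \left(-178\right) \left(- \frac{1}{445}\right) = \frac{2}{5}$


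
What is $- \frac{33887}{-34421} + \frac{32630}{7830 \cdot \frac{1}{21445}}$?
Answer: $\frac{2408637213256}{26951643} \approx 89369.0$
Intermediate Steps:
$- \frac{33887}{-34421} + \frac{32630}{7830 \cdot \frac{1}{21445}} = \left(-33887\right) \left(- \frac{1}{34421}\right) + \frac{32630}{7830 \cdot \frac{1}{21445}} = \frac{33887}{34421} + \frac{32630}{\frac{1566}{4289}} = \frac{33887}{34421} + 32630 \cdot \frac{4289}{1566} = \frac{33887}{34421} + \frac{69975035}{783} = \frac{2408637213256}{26951643}$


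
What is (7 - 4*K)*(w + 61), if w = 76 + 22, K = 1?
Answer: 477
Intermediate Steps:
w = 98
(7 - 4*K)*(w + 61) = (7 - 4*1)*(98 + 61) = (7 - 4)*159 = 3*159 = 477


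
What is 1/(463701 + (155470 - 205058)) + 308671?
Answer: 127824673824/414113 ≈ 3.0867e+5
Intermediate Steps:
1/(463701 + (155470 - 205058)) + 308671 = 1/(463701 - 49588) + 308671 = 1/414113 + 308671 = 127824673824/414113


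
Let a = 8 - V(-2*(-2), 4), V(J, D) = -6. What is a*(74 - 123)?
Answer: -686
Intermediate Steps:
a = 14 (a = 8 - 1*(-6) = 8 + 6 = 14)
a*(74 - 123) = 14*(74 - 123) = 14*(-49) = -686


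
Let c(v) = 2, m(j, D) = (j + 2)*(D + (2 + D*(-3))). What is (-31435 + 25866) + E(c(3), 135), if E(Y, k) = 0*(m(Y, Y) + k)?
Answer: -5569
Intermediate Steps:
m(j, D) = (2 + j)*(2 - 2*D) (m(j, D) = (2 + j)*(D + (2 - 3*D)) = (2 + j)*(2 - 2*D))
E(Y, k) = 0 (E(Y, k) = 0*((4 - 4*Y + 2*Y - 2*Y*Y) + k) = 0*((4 - 4*Y + 2*Y - 2*Y**2) + k) = 0*((4 - 2*Y - 2*Y**2) + k) = 0*(4 + k - 2*Y - 2*Y**2) = 0)
(-31435 + 25866) + E(c(3), 135) = (-31435 + 25866) + 0 = -5569 + 0 = -5569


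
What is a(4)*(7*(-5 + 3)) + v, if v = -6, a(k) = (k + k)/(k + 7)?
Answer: -178/11 ≈ -16.182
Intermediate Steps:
a(k) = 2*k/(7 + k) (a(k) = (2*k)/(7 + k) = 2*k/(7 + k))
a(4)*(7*(-5 + 3)) + v = (2*4/(7 + 4))*(7*(-5 + 3)) - 6 = (2*4/11)*(7*(-2)) - 6 = (2*4*(1/11))*(-14) - 6 = (8/11)*(-14) - 6 = -112/11 - 6 = -178/11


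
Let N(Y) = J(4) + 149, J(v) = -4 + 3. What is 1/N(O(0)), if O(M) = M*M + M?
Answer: 1/148 ≈ 0.0067568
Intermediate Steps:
O(M) = M + M**2 (O(M) = M**2 + M = M + M**2)
J(v) = -1
N(Y) = 148 (N(Y) = -1 + 149 = 148)
1/N(O(0)) = 1/148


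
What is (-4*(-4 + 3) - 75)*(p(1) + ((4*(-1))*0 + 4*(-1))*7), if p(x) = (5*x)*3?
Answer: 923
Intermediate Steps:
p(x) = 15*x
(-4*(-4 + 3) - 75)*(p(1) + ((4*(-1))*0 + 4*(-1))*7) = (-4*(-4 + 3) - 75)*(15*1 + ((4*(-1))*0 + 4*(-1))*7) = (-4*(-1) - 75)*(15 + (-4*0 - 4)*7) = (4 - 75)*(15 + (0 - 4)*7) = -71*(15 - 4*7) = -71*(15 - 28) = -71*(-13) = 923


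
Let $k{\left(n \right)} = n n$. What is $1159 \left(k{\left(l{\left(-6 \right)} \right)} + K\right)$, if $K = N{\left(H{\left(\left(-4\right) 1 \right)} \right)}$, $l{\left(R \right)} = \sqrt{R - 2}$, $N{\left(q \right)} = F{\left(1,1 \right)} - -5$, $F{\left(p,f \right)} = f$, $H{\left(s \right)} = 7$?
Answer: $-2318$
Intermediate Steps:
$N{\left(q \right)} = 6$ ($N{\left(q \right)} = 1 - -5 = 1 + 5 = 6$)
$l{\left(R \right)} = \sqrt{-2 + R}$
$K = 6$
$k{\left(n \right)} = n^{2}$
$1159 \left(k{\left(l{\left(-6 \right)} \right)} + K\right) = 1159 \left(\left(\sqrt{-2 - 6}\right)^{2} + 6\right) = 1159 \left(\left(\sqrt{-8}\right)^{2} + 6\right) = 1159 \left(\left(2 i \sqrt{2}\right)^{2} + 6\right) = 1159 \left(-8 + 6\right) = 1159 \left(-2\right) = -2318$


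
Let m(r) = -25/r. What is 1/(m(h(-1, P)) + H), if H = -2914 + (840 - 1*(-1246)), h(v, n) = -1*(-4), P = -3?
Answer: -4/3337 ≈ -0.0011987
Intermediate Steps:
h(v, n) = 4
H = -828 (H = -2914 + (840 + 1246) = -2914 + 2086 = -828)
1/(m(h(-1, P)) + H) = 1/(-25/4 - 828) = 1/(-3337/4) = -4/3337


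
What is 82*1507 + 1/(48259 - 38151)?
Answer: 1249085993/10108 ≈ 1.2357e+5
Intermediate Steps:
82*1507 + 1/(48259 - 38151) = 123574 + 1/10108 = 1249085993/10108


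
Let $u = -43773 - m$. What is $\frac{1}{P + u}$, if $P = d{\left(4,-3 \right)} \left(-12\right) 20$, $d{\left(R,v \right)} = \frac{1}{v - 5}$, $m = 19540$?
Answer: $- \frac{1}{63283} \approx -1.5802 \cdot 10^{-5}$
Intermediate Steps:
$u = -63313$ ($u = -43773 - 19540 = -63313$)
$d{\left(R,v \right)} = \frac{1}{-5 + v}$
$P = 30$ ($P = \frac{1}{-5 - 3} \left(-12\right) 20 = \frac{1}{-8} \left(-12\right) 20 = \left(- \frac{1}{8}\right) \left(-12\right) 20 = \frac{3}{2} \cdot 20 = 30$)
$\frac{1}{P + u} = \frac{1}{30 - 63313} = \frac{1}{-63283} = - \frac{1}{63283}$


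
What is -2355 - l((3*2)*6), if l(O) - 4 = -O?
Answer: -2323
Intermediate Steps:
l(O) = 4 - O
-2355 - l((3*2)*6) = -2355 - (4 - 3*2*6) = -2355 - (4 - 6*6) = -2355 - (4 - 1*36) = -2355 - (4 - 36) = -2355 - 1*(-32) = -2355 + 32 = -2323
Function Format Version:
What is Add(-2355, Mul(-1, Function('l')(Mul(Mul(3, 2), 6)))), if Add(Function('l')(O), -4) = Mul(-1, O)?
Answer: -2323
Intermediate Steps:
Function('l')(O) = Add(4, Mul(-1, O))
Add(-2355, Mul(-1, Function('l')(Mul(Mul(3, 2), 6)))) = Add(-2355, Mul(-1, Add(4, Mul(-1, Mul(Mul(3, 2), 6))))) = Add(-2355, Mul(-1, Add(4, Mul(-1, Mul(6, 6))))) = Add(-2355, Mul(-1, Add(4, Mul(-1, 36)))) = Add(-2355, Mul(-1, Add(4, -36))) = Add(-2355, Mul(-1, -32)) = Add(-2355, 32) = -2323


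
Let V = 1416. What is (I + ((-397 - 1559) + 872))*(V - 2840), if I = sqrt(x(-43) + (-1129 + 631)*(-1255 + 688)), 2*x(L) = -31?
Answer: 1543616 - 712*sqrt(1129402) ≈ 7.8695e+5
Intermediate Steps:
x(L) = -31/2 (x(L) = (1/2)*(-31) = -31/2)
I = sqrt(1129402)/2 (I = sqrt(-31/2 + (-1129 + 631)*(-1255 + 688)) = sqrt(-31/2 - 498*(-567)) = sqrt(-31/2 + 282366) = sqrt(564701/2) = sqrt(1129402)/2 ≈ 531.37)
(I + ((-397 - 1559) + 872))*(V - 2840) = (sqrt(1129402)/2 + ((-397 - 1559) + 872))*(1416 - 2840) = (sqrt(1129402)/2 + (-1956 + 872))*(-1424) = (sqrt(1129402)/2 - 1084)*(-1424) = (-1084 + sqrt(1129402)/2)*(-1424) = 1543616 - 712*sqrt(1129402)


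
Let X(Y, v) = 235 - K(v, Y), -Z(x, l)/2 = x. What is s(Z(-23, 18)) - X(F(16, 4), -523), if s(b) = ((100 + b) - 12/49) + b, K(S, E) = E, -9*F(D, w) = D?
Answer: -19855/441 ≈ -45.023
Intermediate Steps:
Z(x, l) = -2*x
F(D, w) = -D/9
X(Y, v) = 235 - Y
s(b) = 4888/49 + 2*b (s(b) = ((100 + b) - 12*1/49) + b = ((100 + b) - 12/49) + b = (4888/49 + b) + b = 4888/49 + 2*b)
s(Z(-23, 18)) - X(F(16, 4), -523) = (4888/49 + 2*(-2*(-23))) - (235 - (-1)*16/9) = (4888/49 + 2*46) - (235 - 1*(-16/9)) = (4888/49 + 92) - (235 + 16/9) = 9396/49 - 1*2131/9 = 9396/49 - 2131/9 = -19855/441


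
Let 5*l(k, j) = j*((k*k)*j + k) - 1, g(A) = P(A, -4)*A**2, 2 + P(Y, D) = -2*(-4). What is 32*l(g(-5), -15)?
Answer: 161927968/5 ≈ 3.2386e+7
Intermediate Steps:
P(Y, D) = 6 (P(Y, D) = -2 - 2*(-4) = -2 + 8 = 6)
g(A) = 6*A**2
l(k, j) = -1/5 + j*(k + j*k**2)/5 (l(k, j) = (j*((k*k)*j + k) - 1)/5 = (j*(k**2*j + k) - 1)/5 = (j*(j*k**2 + k) - 1)/5 = (j*(k + j*k**2) - 1)/5 = (-1 + j*(k + j*k**2))/5 = -1/5 + j*(k + j*k**2)/5)
32*l(g(-5), -15) = 32*(-1/5 + (1/5)*(-15)*(6*(-5)**2) + (1/5)*(-15)**2*(6*(-5)**2)**2) = 32*(-1/5 + (1/5)*(-15)*(6*25) + (1/5)*225*(6*25)**2) = 32*(-1/5 + (1/5)*(-15)*150 + (1/5)*225*150**2) = 32*(-1/5 - 450 + (1/5)*225*22500) = 32*(-1/5 - 450 + 1012500) = 32*(5060249/5) = 161927968/5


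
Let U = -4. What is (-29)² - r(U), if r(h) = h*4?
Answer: 857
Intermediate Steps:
r(h) = 4*h
(-29)² - r(U) = (-29)² - 4*(-4) = 841 - 1*(-16) = 841 + 16 = 857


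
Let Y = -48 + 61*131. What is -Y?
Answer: -7943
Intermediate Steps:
Y = 7943 (Y = -48 + 7991 = 7943)
-Y = -1*7943 = -7943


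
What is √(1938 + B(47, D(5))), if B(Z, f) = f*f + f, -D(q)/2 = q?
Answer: 26*√3 ≈ 45.033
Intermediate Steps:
D(q) = -2*q
B(Z, f) = f + f² (B(Z, f) = f² + f = f + f²)
√(1938 + B(47, D(5))) = √(1938 + (-2*5)*(1 - 2*5)) = √(1938 - 10*(1 - 10)) = √(1938 - 10*(-9)) = √(1938 + 90) = √2028 = 26*√3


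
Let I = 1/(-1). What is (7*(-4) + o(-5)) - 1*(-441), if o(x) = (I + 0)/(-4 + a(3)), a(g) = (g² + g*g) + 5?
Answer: 7846/19 ≈ 412.95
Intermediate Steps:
I = -1
a(g) = 5 + 2*g² (a(g) = (g² + g²) + 5 = 2*g² + 5 = 5 + 2*g²)
o(x) = -1/19 (o(x) = (-1 + 0)/(-4 + (5 + 2*3²)) = -1/(-4 + (5 + 2*9)) = -1/(-4 + (5 + 18)) = -1/(-4 + 23) = -1/19)
(7*(-4) + o(-5)) - 1*(-441) = (7*(-4) - 1/19) - 1*(-441) = (-28 - 1/19) + 441 = -533/19 + 441 = 7846/19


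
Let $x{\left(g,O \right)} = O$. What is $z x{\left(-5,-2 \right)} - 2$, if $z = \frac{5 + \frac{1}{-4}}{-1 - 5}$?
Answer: $- \frac{5}{12} \approx -0.41667$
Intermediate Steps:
$z = - \frac{19}{24}$ ($z = \frac{5 - \frac{1}{4}}{-1 - 5} = \frac{19}{4 \left(-6\right)} = \frac{19}{4} \left(- \frac{1}{6}\right) = - \frac{19}{24} \approx -0.79167$)
$z x{\left(-5,-2 \right)} - 2 = \left(- \frac{19}{24}\right) \left(-2\right) - 2 = \frac{19}{12} - 2 = - \frac{5}{12}$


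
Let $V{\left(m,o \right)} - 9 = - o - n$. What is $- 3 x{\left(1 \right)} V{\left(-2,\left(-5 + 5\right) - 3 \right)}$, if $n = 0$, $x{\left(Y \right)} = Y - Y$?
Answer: $0$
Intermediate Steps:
$x{\left(Y \right)} = 0$
$V{\left(m,o \right)} = 9 - o$
$- 3 x{\left(1 \right)} V{\left(-2,\left(-5 + 5\right) - 3 \right)} = \left(-3\right) 0 \left(9 - \left(\left(-5 + 5\right) - 3\right)\right) = 0 \left(9 - \left(0 - 3\right)\right) = 0 \left(9 - -3\right) = 0 \left(9 + 3\right) = 0 \cdot 12 = 0$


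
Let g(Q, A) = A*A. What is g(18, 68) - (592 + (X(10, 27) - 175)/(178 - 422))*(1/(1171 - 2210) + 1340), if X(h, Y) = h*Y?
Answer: -199804505443/253516 ≈ -7.8813e+5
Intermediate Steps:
g(Q, A) = A²
X(h, Y) = Y*h
g(18, 68) - (592 + (X(10, 27) - 175)/(178 - 422))*(1/(1171 - 2210) + 1340) = 68² - (592 + (27*10 - 175)/(178 - 422))*(1/(1171 - 2210) + 1340) = 4624 - (592 + (270 - 175)/(-244))*(1/(-1039) + 1340) = 4624 - (592 + 95*(-1/244))*(-1/1039 + 1340) = 4624 - (592 - 95/244)*1392259/1039 = 4624 - 144353*1392259/(244*1039) = 4624 - 1*200976763427/253516 = 4624 - 200976763427/253516 = -199804505443/253516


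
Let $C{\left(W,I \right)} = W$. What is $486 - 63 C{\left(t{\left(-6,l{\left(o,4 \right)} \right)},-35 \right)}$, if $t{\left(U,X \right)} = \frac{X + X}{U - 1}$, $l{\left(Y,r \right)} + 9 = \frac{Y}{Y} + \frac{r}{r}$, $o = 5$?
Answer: $360$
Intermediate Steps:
$l{\left(Y,r \right)} = -7$ ($l{\left(Y,r \right)} = -9 + \left(\frac{Y}{Y} + \frac{r}{r}\right) = -9 + \left(1 + 1\right) = -9 + 2 = -7$)
$t{\left(U,X \right)} = \frac{2 X}{-1 + U}$
$486 - 63 C{\left(t{\left(-6,l{\left(o,4 \right)} \right)},-35 \right)} = 486 - 63 \cdot 2 \left(-7\right) \frac{1}{-1 - 6} = 486 - 63 \cdot 2 \left(-7\right) \frac{1}{-7} = 486 - 63 \cdot 2 \left(-7\right) \left(- \frac{1}{7}\right) = 486 - 126 = 360$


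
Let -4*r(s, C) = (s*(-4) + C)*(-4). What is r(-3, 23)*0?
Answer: 0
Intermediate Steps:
r(s, C) = C - 4*s (r(s, C) = -(s*(-4) + C)*(-4)/4 = -(-4*s + C)*(-4)/4 = -(C - 4*s)*(-4)/4 = -(-4*C + 16*s)/4 = C - 4*s)
r(-3, 23)*0 = (23 - 4*(-3))*0 = (23 + 12)*0 = 35*0 = 0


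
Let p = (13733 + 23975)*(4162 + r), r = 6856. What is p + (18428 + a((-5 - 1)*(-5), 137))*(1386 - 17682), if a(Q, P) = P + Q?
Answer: 112442624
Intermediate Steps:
p = 415466744 (p = (13733 + 23975)*(4162 + 6856) = 37708*11018 = 415466744)
p + (18428 + a((-5 - 1)*(-5), 137))*(1386 - 17682) = 415466744 + (18428 + (137 + (-5 - 1)*(-5)))*(1386 - 17682) = 415466744 + (18428 + (137 - 6*(-5)))*(-16296) = 415466744 + (18428 + (137 + 30))*(-16296) = 415466744 + (18428 + 167)*(-16296) = 415466744 + 18595*(-16296) = 415466744 - 303024120 = 112442624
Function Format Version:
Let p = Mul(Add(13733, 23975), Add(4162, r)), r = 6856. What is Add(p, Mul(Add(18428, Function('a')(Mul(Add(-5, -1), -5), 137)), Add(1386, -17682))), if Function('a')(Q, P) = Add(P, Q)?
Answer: 112442624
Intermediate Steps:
p = 415466744 (p = Mul(Add(13733, 23975), Add(4162, 6856)) = Mul(37708, 11018) = 415466744)
Add(p, Mul(Add(18428, Function('a')(Mul(Add(-5, -1), -5), 137)), Add(1386, -17682))) = Add(415466744, Mul(Add(18428, Add(137, Mul(Add(-5, -1), -5))), Add(1386, -17682))) = Add(415466744, Mul(Add(18428, Add(137, Mul(-6, -5))), -16296)) = Add(415466744, Mul(Add(18428, Add(137, 30)), -16296)) = Add(415466744, Mul(Add(18428, 167), -16296)) = Add(415466744, Mul(18595, -16296)) = Add(415466744, -303024120) = 112442624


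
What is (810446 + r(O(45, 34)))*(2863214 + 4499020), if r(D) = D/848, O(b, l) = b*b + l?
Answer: 2529885452278239/424 ≈ 5.9667e+12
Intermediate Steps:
O(b, l) = l + b² (O(b, l) = b² + l = l + b²)
r(D) = D/848 (r(D) = D*(1/848) = D/848)
(810446 + r(O(45, 34)))*(2863214 + 4499020) = (810446 + (34 + 45²)/848)*(2863214 + 4499020) = (810446 + (34 + 2025)/848)*7362234 = (810446 + (1/848)*2059)*7362234 = (810446 + 2059/848)*7362234 = (687260267/848)*7362234 = 2529885452278239/424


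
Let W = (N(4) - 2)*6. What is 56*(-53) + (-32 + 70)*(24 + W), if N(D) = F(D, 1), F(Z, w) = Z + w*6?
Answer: -232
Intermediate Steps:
F(Z, w) = Z + 6*w
N(D) = 6 + D (N(D) = D + 6*1 = D + 6 = 6 + D)
W = 48 (W = ((6 + 4) - 2)*6 = (10 - 2)*6 = 8*6 = 48)
56*(-53) + (-32 + 70)*(24 + W) = 56*(-53) + (-32 + 70)*(24 + 48) = -2968 + 38*72 = -2968 + 2736 = -232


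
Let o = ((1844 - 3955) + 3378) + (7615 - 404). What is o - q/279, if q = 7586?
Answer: 2357776/279 ≈ 8450.8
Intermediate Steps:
o = 8478 (o = (-2111 + 3378) + 7211 = 1267 + 7211 = 8478)
o - q/279 = 8478 - 7586/279 = 2357776/279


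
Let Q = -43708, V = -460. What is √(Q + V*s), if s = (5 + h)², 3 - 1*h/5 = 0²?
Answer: 2*I*√56927 ≈ 477.19*I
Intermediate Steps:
h = 15 (h = 15 - 5*0² = 15 - 5*0 = 15 + 0 = 15)
s = 400 (s = (5 + 15)² = 20² = 400)
√(Q + V*s) = √(-43708 - 460*400) = √(-43708 - 184000) = √(-227708) = 2*I*√56927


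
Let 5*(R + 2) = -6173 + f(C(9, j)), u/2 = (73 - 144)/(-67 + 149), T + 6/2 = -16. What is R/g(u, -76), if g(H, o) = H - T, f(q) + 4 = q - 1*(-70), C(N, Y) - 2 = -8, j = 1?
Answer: -83681/1180 ≈ -70.916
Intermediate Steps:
T = -19 (T = -3 - 16 = -19)
C(N, Y) = -6 (C(N, Y) = 2 - 8 = -6)
f(q) = 66 + q (f(q) = -4 + (q - 1*(-70)) = -4 + (q + 70) = -4 + (70 + q) = 66 + q)
u = -71/41 (u = 2*((73 - 144)/(-67 + 149)) = 2*(-71/82) = -71/41 ≈ -1.7317)
g(H, o) = 19 + H (g(H, o) = H - 1*(-19) = H + 19 = 19 + H)
R = -6123/5 (R = -2 + (-6173 + (66 - 6))/5 = -2 + (-6173 + 60)/5 = -2 + (⅕)*(-6113) = -2 - 6113/5 = -6123/5 ≈ -1224.6)
R/g(u, -76) = -6123/(5*(19 - 71/41)) = -6123/(5*708/41) = -6123/5*41/708 = -83681/1180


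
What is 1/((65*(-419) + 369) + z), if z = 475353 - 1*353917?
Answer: 1/94570 ≈ 1.0574e-5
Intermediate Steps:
z = 121436 (z = 475353 - 353917 = 121436)
1/((65*(-419) + 369) + z) = 1/((65*(-419) + 369) + 121436) = 1/((-27235 + 369) + 121436) = 1/(-26866 + 121436) = 1/94570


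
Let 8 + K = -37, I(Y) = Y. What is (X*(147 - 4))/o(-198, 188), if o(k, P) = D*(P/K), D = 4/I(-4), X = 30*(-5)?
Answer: -482625/94 ≈ -5134.3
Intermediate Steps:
K = -45 (K = -8 - 37 = -45)
X = -150
D = -1 (D = 4/(-4) = -¼*4 = -1)
o(k, P) = P/45 (o(k, P) = -P/(-45) = -P*(-1)/45 = -(-1)*P/45 = P/45)
(X*(147 - 4))/o(-198, 188) = (-150*(147 - 4))/(((1/45)*188)) = (-150*143)/(188/45) = -21450*45/188 = -482625/94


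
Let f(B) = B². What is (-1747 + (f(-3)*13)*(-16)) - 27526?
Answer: -31145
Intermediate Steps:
(-1747 + (f(-3)*13)*(-16)) - 27526 = (-1747 + ((-3)²*13)*(-16)) - 27526 = (-1747 + (9*13)*(-16)) - 27526 = (-1747 + 117*(-16)) - 27526 = (-1747 - 1872) - 27526 = -3619 - 27526 = -31145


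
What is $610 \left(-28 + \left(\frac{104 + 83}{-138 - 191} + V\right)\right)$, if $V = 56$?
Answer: $\frac{5505250}{329} \approx 16733.0$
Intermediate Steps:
$610 \left(-28 + \left(\frac{104 + 83}{-138 - 191} + V\right)\right) = 610 \left(-28 + \left(\frac{104 + 83}{-138 - 191} + 56\right)\right) = 610 \left(-28 + \left(\frac{187}{-329} + 56\right)\right) = 610 \left(-28 + \left(187 \left(- \frac{1}{329}\right) + 56\right)\right) = 610 \left(-28 + \left(- \frac{187}{329} + 56\right)\right) = 610 \left(-28 + \frac{18237}{329}\right) = 610 \cdot \frac{9025}{329} = \frac{5505250}{329}$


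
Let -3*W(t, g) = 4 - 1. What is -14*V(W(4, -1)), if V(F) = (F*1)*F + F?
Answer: 0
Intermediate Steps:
W(t, g) = -1 (W(t, g) = -(4 - 1)/3 = -⅓*3 = -1)
V(F) = F + F² (V(F) = F*F + F = F² + F = F + F²)
-14*V(W(4, -1)) = -(-14)*(1 - 1) = -(-14)*0 = -14*0 = 0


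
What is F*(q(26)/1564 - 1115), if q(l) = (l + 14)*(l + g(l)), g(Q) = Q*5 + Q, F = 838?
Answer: -363813510/391 ≈ -9.3047e+5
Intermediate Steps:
g(Q) = 6*Q (g(Q) = 5*Q + Q = 6*Q)
q(l) = 7*l*(14 + l) (q(l) = (l + 14)*(l + 6*l) = (14 + l)*(7*l) = 7*l*(14 + l))
F*(q(26)/1564 - 1115) = 838*((7*26*(14 + 26))/1564 - 1115) = 838*((7*26*40)*(1/1564) - 1115) = 838*(7280*(1/1564) - 1115) = 838*(1820/391 - 1115) = 838*(-434145/391) = -363813510/391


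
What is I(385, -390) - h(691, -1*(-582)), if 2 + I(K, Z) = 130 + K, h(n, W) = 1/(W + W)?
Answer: 597131/1164 ≈ 513.00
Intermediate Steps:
h(n, W) = 1/(2*W)
I(K, Z) = 128 + K (I(K, Z) = -2 + (130 + K) = 128 + K)
I(385, -390) - h(691, -1*(-582)) = (128 + 385) - 1/(2*((-1*(-582)))) = 513 - 1/(2*582) = 513 - 1*1/1164 = 513 - 1/1164 = 597131/1164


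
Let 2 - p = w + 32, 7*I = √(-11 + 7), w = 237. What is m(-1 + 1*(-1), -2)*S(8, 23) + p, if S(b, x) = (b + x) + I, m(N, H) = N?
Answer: -329 - 4*I/7 ≈ -329.0 - 0.57143*I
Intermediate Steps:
I = 2*I/7 (I = √(-11 + 7)/7 = √(-4)/7 = (2*I)/7 = 2*I/7 ≈ 0.28571*I)
p = -267 (p = 2 - (237 + 32) = 2 - 1*269 = 2 - 269 = -267)
S(b, x) = b + x + 2*I/7 (S(b, x) = (b + x) + 2*I/7 = b + x + 2*I/7)
m(-1 + 1*(-1), -2)*S(8, 23) + p = (-1 + 1*(-1))*(8 + 23 + 2*I/7) - 267 = (-1 - 1)*(31 + 2*I/7) - 267 = -2*(31 + 2*I/7) - 267 = (-62 - 4*I/7) - 267 = -329 - 4*I/7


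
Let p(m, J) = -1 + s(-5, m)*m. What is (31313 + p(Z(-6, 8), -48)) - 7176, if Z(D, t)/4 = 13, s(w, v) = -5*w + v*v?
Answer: 166044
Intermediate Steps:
s(w, v) = v² - 5*w (s(w, v) = -5*w + v² = v² - 5*w)
Z(D, t) = 52 (Z(D, t) = 4*13 = 52)
p(m, J) = -1 + m*(25 + m²) (p(m, J) = -1 + (m² - 5*(-5))*m = -1 + (m² + 25)*m = -1 + (25 + m²)*m = -1 + m*(25 + m²))
(31313 + p(Z(-6, 8), -48)) - 7176 = (31313 + (-1 + 52*(25 + 52²))) - 7176 = (31313 + (-1 + 52*(25 + 2704))) - 7176 = (31313 + (-1 + 52*2729)) - 7176 = (31313 + (-1 + 141908)) - 7176 = (31313 + 141907) - 7176 = 173220 - 7176 = 166044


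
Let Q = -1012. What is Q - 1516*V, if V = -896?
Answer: 1357324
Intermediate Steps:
Q - 1516*V = -1012 - 1516*(-896) = -1012 + 1358336 = 1357324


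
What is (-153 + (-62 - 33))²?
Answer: 61504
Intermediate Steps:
(-153 + (-62 - 33))² = (-153 - 95)² = (-248)² = 61504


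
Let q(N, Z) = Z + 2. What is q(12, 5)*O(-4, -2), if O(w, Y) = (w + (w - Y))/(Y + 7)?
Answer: -42/5 ≈ -8.4000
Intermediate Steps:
q(N, Z) = 2 + Z
O(w, Y) = (-Y + 2*w)/(7 + Y)
q(12, 5)*O(-4, -2) = (2 + 5)*((-1*(-2) + 2*(-4))/(7 - 2)) = 7*((2 - 8)/5) = 7*((⅕)*(-6)) = 7*(-6/5) = -42/5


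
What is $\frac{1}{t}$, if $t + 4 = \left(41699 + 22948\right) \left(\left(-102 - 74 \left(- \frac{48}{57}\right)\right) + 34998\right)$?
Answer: $\frac{19}{42939054500} \approx 4.4249 \cdot 10^{-10}$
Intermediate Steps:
$t = \frac{42939054500}{19}$ ($t = -4 + \left(41699 + 22948\right) \left(\left(-102 - 74 \left(- \frac{48}{57}\right)\right) + 34998\right) = -4 + 64647 \left(\left(-102 - 74 \left(\left(-48\right) \frac{1}{57}\right)\right) + 34998\right) = -4 + 64647 \left(\left(-102 - - \frac{1184}{19}\right) + 34998\right) = -4 + 64647 \left(\left(-102 + \frac{1184}{19}\right) + 34998\right) = -4 + 64647 \left(- \frac{754}{19} + 34998\right) = -4 + 64647 \cdot \frac{664208}{19} = -4 + \frac{42939054576}{19} = \frac{42939054500}{19} \approx 2.26 \cdot 10^{9}$)
$\frac{1}{t} = \frac{1}{\frac{42939054500}{19}} = \frac{19}{42939054500}$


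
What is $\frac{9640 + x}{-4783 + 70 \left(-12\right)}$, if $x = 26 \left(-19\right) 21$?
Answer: $\frac{734}{5623} \approx 0.13054$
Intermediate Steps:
$x = -10374$ ($x = \left(-494\right) 21 = -10374$)
$\frac{9640 + x}{-4783 + 70 \left(-12\right)} = \frac{9640 - 10374}{-4783 + 70 \left(-12\right)} = - \frac{734}{-4783 - 840} = - \frac{734}{-5623} = \left(-734\right) \left(- \frac{1}{5623}\right) = \frac{734}{5623}$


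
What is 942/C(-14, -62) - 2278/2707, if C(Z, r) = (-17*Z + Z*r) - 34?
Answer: 53989/1450952 ≈ 0.037209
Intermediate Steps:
C(Z, r) = -34 - 17*Z + Z*r
942/C(-14, -62) - 2278/2707 = 942/(-34 - 17*(-14) - 14*(-62)) - 2278/2707 = 942/(-34 + 238 + 868) - 2278*1/2707 = 942/1072 - 2278/2707 = 942*(1/1072) - 2278/2707 = 471/536 - 2278/2707 = 53989/1450952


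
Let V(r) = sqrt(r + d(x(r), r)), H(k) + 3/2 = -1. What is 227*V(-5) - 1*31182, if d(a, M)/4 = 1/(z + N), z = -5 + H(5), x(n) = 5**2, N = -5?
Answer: -31182 + 227*I*sqrt(133)/5 ≈ -31182.0 + 523.58*I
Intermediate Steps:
H(k) = -5/2 (H(k) = -3/2 - 1 = -5/2)
x(n) = 25
z = -15/2 (z = -5 - 5/2 = -15/2 ≈ -7.5000)
d(a, M) = -8/25 (d(a, M) = 4/(-15/2 - 5) = 4/(-25/2) = 4*(-2/25) = -8/25)
V(r) = sqrt(-8/25 + r) (V(r) = sqrt(r - 8/25) = sqrt(-8/25 + r))
227*V(-5) - 1*31182 = 227*(sqrt(-8 + 25*(-5))/5) - 1*31182 = 227*(sqrt(-8 - 125)/5) - 31182 = 227*(sqrt(-133)/5) - 31182 = 227*((I*sqrt(133))/5) - 31182 = 227*(I*sqrt(133)/5) - 31182 = 227*I*sqrt(133)/5 - 31182 = -31182 + 227*I*sqrt(133)/5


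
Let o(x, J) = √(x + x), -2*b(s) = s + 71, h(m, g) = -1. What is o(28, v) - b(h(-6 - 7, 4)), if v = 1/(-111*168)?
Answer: 35 + 2*√14 ≈ 42.483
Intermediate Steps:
b(s) = -71/2 - s/2 (b(s) = -(s + 71)/2 = -(71 + s)/2 = -71/2 - s/2)
v = -1/18648 (v = -1/111*1/168 = -1/18648 ≈ -5.3625e-5)
o(x, J) = √2*√x (o(x, J) = √(2*x) = √2*√x)
o(28, v) - b(h(-6 - 7, 4)) = √2*√28 - (-71/2 - ½*(-1)) = √2*(2*√7) - (-71/2 + ½) = 2*√14 - 1*(-35) = 2*√14 + 35 = 35 + 2*√14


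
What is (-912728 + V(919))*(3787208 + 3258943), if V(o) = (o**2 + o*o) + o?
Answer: 5477064772263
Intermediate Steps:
V(o) = o + 2*o**2 (V(o) = (o**2 + o**2) + o = 2*o**2 + o = o + 2*o**2)
(-912728 + V(919))*(3787208 + 3258943) = (-912728 + 919*(1 + 2*919))*(3787208 + 3258943) = (-912728 + 919*(1 + 1838))*7046151 = (-912728 + 919*1839)*7046151 = (-912728 + 1690041)*7046151 = 777313*7046151 = 5477064772263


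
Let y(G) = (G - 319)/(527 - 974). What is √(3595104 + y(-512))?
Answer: √79814945177/149 ≈ 1896.1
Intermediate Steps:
y(G) = 319/447 - G/447 (y(G) = (-319 + G)/(-447) = (-319 + G)*(-1/447) = 319/447 - G/447)
√(3595104 + y(-512)) = √(3595104 + (319/447 - 1/447*(-512))) = √(3595104 + (319/447 + 512/447)) = √(3595104 + 277/149) = √(535670773/149) = √79814945177/149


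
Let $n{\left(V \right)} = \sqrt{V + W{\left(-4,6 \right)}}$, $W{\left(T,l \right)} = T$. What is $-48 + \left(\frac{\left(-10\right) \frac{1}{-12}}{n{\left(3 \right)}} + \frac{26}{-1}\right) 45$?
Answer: $-1218 - \frac{75 i}{2} \approx -1218.0 - 37.5 i$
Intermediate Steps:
$n{\left(V \right)} = \sqrt{-4 + V}$ ($n{\left(V \right)} = \sqrt{V - 4} = \sqrt{-4 + V}$)
$-48 + \left(\frac{\left(-10\right) \frac{1}{-12}}{n{\left(3 \right)}} + \frac{26}{-1}\right) 45 = -48 + \left(\frac{\left(-10\right) \frac{1}{-12}}{\sqrt{-4 + 3}} + \frac{26}{-1}\right) 45 = -48 + \left(\frac{\left(-10\right) \left(- \frac{1}{12}\right)}{\sqrt{-1}} + 26 \left(-1\right)\right) 45 = -48 + \left(\frac{5}{6 i} - 26\right) 45 = -48 + \left(\frac{5 \left(- i\right)}{6} - 26\right) 45 = -48 + \left(- \frac{5 i}{6} - 26\right) 45 = -48 + \left(-26 - \frac{5 i}{6}\right) 45 = -48 - \left(1170 + \frac{75 i}{2}\right) = -1218 - \frac{75 i}{2}$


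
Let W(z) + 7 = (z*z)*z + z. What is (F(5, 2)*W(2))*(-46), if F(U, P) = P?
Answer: -276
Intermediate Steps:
W(z) = -7 + z + z**3 (W(z) = -7 + ((z*z)*z + z) = -7 + (z**2*z + z) = -7 + (z**3 + z) = -7 + (z + z**3) = -7 + z + z**3)
(F(5, 2)*W(2))*(-46) = (2*(-7 + 2 + 2**3))*(-46) = (2*(-7 + 2 + 8))*(-46) = (2*3)*(-46) = 6*(-46) = -276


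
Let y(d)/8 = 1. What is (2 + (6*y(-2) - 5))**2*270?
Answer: 546750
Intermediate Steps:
y(d) = 8 (y(d) = 8*1 = 8)
(2 + (6*y(-2) - 5))**2*270 = (2 + (6*8 - 5))**2*270 = (2 + (48 - 5))**2*270 = (2 + 43)**2*270 = 45**2*270 = 2025*270 = 546750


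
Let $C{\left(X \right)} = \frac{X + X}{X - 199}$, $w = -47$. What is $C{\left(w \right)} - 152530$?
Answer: $- \frac{18761143}{123} \approx -1.5253 \cdot 10^{5}$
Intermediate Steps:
$C{\left(X \right)} = \frac{2 X}{-199 + X}$
$C{\left(w \right)} - 152530 = 2 \left(-47\right) \frac{1}{-199 - 47} - 152530 = 2 \left(-47\right) \frac{1}{-246} - 152530 = 2 \left(-47\right) \left(- \frac{1}{246}\right) - 152530 = \frac{47}{123} - 152530 = - \frac{18761143}{123}$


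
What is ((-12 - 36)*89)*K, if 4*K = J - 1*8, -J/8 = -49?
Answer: -410112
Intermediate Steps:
J = 392 (J = -8*(-49) = 392)
K = 96 (K = (392 - 1*8)/4 = (392 - 8)/4 = (¼)*384 = 96)
((-12 - 36)*89)*K = ((-12 - 36)*89)*96 = -48*89*96 = -4272*96 = -410112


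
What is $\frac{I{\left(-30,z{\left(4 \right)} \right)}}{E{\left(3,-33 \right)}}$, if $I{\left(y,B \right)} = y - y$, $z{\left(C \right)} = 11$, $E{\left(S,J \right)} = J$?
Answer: $0$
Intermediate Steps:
$I{\left(y,B \right)} = 0$
$\frac{I{\left(-30,z{\left(4 \right)} \right)}}{E{\left(3,-33 \right)}} = \frac{0}{-33} = 0 \left(- \frac{1}{33}\right) = 0$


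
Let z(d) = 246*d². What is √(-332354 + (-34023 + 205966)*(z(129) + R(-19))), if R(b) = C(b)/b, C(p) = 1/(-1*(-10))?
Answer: 3*√2823342166985470/190 ≈ 8.3898e+5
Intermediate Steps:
C(p) = ⅒ (C(p) = 1/10 = ⅒)
R(b) = 1/(10*b)
√(-332354 + (-34023 + 205966)*(z(129) + R(-19))) = √(-332354 + (-34023 + 205966)*(246*129² + (⅒)/(-19))) = √(-332354 + 171943*(246*16641 + (⅒)*(-1/19))) = √(-332354 + 171943*(4093686 - 1/190)) = √(-332354 + 171943*(777800339/190)) = √(-332354 + 133737323688677/190) = √(133737260541417/190) = 3*√2823342166985470/190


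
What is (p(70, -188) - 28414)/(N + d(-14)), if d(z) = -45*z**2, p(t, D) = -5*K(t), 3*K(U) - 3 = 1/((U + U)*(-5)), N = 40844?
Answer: -11935979/13450080 ≈ -0.88743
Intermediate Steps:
K(U) = 1 - 1/(30*U) (K(U) = 1 + (1/((U + U)*(-5)))/3 = 1 + (-1/5/(2*U))/3 = 1 + ((1/(2*U))*(-1/5))/3 = 1 + (-1/(10*U))/3 = 1 - 1/(30*U))
p(t, D) = -5*(-1/30 + t)/t
(p(70, -188) - 28414)/(N + d(-14)) = ((-5 + (1/6)/70) - 28414)/(40844 - 45*(-14)**2) = ((-5 + (1/6)*(1/70)) - 28414)/(40844 - 45*196) = ((-5 + 1/420) - 28414)/(40844 - 8820) = (-2099/420 - 28414)/32024 = -11935979/420*1/32024 = -11935979/13450080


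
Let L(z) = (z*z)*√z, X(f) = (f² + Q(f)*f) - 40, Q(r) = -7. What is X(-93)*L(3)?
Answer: 83340*√3 ≈ 1.4435e+5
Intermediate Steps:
X(f) = -40 + f² - 7*f (X(f) = (f² - 7*f) - 40 = -40 + f² - 7*f)
L(z) = z^(5/2) (L(z) = z²*√z = z^(5/2))
X(-93)*L(3) = (-40 + (-93)² - 7*(-93))*3^(5/2) = (-40 + 8649 + 651)*(9*√3) = 9260*(9*√3) = 83340*√3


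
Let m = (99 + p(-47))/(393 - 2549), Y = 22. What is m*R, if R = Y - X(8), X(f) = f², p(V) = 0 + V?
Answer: 78/77 ≈ 1.0130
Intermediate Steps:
p(V) = V
m = -13/539 (m = (99 - 47)/(393 - 2549) = 52/(-2156) = 52*(-1/2156) = -13/539 ≈ -0.024119)
R = -42 (R = 22 - 1*8² = 22 - 1*64 = 22 - 64 = -42)
m*R = -13/539*(-42) = 78/77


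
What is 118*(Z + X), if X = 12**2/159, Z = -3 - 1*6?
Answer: -50622/53 ≈ -955.13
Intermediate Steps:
Z = -9 (Z = -3 - 6 = -9)
X = 48/53 (X = 144*(1/159) = 48/53 ≈ 0.90566)
118*(Z + X) = 118*(-9 + 48/53) = 118*(-429/53) = -50622/53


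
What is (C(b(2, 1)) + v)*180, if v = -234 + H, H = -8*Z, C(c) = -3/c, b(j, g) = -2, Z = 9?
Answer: -54810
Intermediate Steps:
H = -72 (H = -8*9 = -72)
v = -306 (v = -234 - 72 = -306)
(C(b(2, 1)) + v)*180 = (-3/(-2) - 306)*180 = (-3*(-½) - 306)*180 = (3/2 - 306)*180 = -609/2*180 = -54810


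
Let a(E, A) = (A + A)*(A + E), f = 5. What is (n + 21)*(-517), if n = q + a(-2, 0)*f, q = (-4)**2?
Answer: -19129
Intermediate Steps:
a(E, A) = 2*A*(A + E) (a(E, A) = (2*A)*(A + E) = 2*A*(A + E))
q = 16
n = 16 (n = 16 + (2*0*(0 - 2))*5 = 16 + (2*0*(-2))*5 = 16 + 0*5 = 16 + 0 = 16)
(n + 21)*(-517) = (16 + 21)*(-517) = 37*(-517) = -19129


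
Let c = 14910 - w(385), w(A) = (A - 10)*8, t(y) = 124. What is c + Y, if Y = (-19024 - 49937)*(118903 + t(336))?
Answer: -8208209037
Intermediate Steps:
w(A) = -80 + 8*A (w(A) = (-10 + A)*8 = -80 + 8*A)
Y = -8208220947 (Y = (-19024 - 49937)*(118903 + 124) = -68961*119027 = -8208220947)
c = 11910 (c = 14910 - (-80 + 8*385) = 14910 - (-80 + 3080) = 14910 - 1*3000 = 14910 - 3000 = 11910)
c + Y = 11910 - 8208220947 = -8208209037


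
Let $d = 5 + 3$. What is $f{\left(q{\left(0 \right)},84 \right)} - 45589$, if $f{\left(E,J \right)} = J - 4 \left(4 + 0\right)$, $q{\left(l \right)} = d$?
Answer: $-45521$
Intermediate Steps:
$d = 8$
$q{\left(l \right)} = 8$
$f{\left(E,J \right)} = -16 + J$ ($f{\left(E,J \right)} = J - 4 \cdot 4 = J - 16 = -16 + J$)
$f{\left(q{\left(0 \right)},84 \right)} - 45589 = \left(-16 + 84\right) - 45589 = 68 - 45589 = -45521$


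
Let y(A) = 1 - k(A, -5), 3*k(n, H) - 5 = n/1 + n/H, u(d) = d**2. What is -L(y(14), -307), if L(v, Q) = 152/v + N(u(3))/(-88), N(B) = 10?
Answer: 1525/44 ≈ 34.659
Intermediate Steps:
k(n, H) = 5/3 + n/3 + n/(3*H) (k(n, H) = 5/3 + (n/1 + n/H)/3 = 5/3 + (n*1 + n/H)/3 = 5/3 + (n + n/H)/3 = 5/3 + (n/3 + n/(3*H)) = 5/3 + n/3 + n/(3*H))
y(A) = -2/3 - 4*A/15 (y(A) = 1 - (A - 5*(5 + A))/(3*(-5)) = 1 - (-1)*(A + (-25 - 5*A))/(3*5) = 1 - (-1)*(-25 - 4*A)/(3*5) = 1 - (5/3 + 4*A/15) = 1 + (-5/3 - 4*A/15) = -2/3 - 4*A/15)
L(v, Q) = -5/44 + 152/v (L(v, Q) = 152/v + 10/(-88) = 152/v + 10*(-1/88) = 152/v - 5/44 = -5/44 + 152/v)
-L(y(14), -307) = -(-5/44 + 152/(-2/3 - 4/15*14)) = -(-5/44 + 152/(-2/3 - 56/15)) = -(-5/44 + 152/(-22/5)) = -(-5/44 + 152*(-5/22)) = -(-5/44 - 380/11) = -1*(-1525/44) = 1525/44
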